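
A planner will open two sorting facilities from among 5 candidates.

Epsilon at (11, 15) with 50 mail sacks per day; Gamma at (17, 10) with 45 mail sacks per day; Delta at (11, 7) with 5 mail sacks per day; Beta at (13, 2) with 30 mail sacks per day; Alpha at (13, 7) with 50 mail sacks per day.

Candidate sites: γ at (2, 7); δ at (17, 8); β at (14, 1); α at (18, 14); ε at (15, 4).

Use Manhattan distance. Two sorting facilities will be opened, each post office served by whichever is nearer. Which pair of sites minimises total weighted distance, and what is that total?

Evaluate every pair (each demand assigned to the nearer of the two):
  {α, ε}: total = 1030
  {δ, α}: total = 1075
  {β, α}: total = 1080
  {δ, β}: total = 1085
  {δ, ε}: total = 1145
  {γ, δ}: total = 1325
  {β, ε}: total = 1455
  {γ, ε}: total = 1515
  {γ, α}: total = 1700
  {γ, β}: total = 1845
Best pair: {α, ε} with total 1030.

{α, ε}, total 1030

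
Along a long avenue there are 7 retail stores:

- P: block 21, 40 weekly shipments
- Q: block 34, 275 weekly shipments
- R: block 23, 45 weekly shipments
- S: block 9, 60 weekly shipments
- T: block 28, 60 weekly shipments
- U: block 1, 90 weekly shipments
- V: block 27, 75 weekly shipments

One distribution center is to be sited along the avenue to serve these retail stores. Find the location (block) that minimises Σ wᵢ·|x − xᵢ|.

x = 28

For a sum of weighted absolute distances on a line, the optimum is the weighted median (not the mean). Total weight W = 645; half-weight = 322.5.
Sort by position and accumulate weight:
  block 1 (U, w=90) → cum 90
  block 9 (S, w=60) → cum 150
  block 21 (P, w=40) → cum 190
  block 23 (R, w=45) → cum 235
  block 27 (V, w=75) → cum 310
  block 28 (T, w=60) → cum 370  ≥ 322.5 → median here
  block 34 (Q, w=275) → cum 645
Optimal location: block 28.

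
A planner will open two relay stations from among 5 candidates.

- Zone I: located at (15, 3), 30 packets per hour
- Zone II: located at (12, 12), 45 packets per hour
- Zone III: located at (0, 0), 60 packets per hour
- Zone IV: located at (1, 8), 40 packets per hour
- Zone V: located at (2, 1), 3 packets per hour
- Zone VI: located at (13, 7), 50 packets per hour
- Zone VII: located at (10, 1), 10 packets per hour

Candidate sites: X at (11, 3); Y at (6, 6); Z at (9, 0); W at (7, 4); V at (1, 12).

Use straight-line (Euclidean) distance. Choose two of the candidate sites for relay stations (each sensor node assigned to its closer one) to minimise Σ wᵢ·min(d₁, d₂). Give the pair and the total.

Evaluate every pair (each demand assigned to the nearer of the two):
  {X, Y}: total = 1491.5
  {X, W}: total = 1563.1
  {X, V}: total = 1645.2
  {Y, Z}: total = 1694.5
  {W, V}: total = 1705.5
  {Y, W}: total = 1718.2
  {Z, W}: total = 1765.0
  {Y, V}: total = 1772.4
  {X, Z}: total = 1773.7
  {Z, V}: total = 1834.7
Best pair: {X, Y} with total 1491.5.

{X, Y}, total 1491.5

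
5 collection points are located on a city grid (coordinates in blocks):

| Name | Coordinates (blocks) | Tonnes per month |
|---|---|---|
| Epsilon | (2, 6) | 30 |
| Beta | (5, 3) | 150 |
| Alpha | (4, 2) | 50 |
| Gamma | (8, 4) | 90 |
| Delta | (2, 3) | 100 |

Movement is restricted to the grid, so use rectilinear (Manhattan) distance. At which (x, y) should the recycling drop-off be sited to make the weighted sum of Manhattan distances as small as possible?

Manhattan distance separates: Σwᵢ(|x−xᵢ|+|y−yᵢ|) = Σwᵢ|x−xᵢ| + Σwᵢ|y−yᵢ|, so x and y are optimised independently as 1-D weighted medians.
Total weight W = 420; half = 210.
x-coordinate, sorted with cumulative weight:
  x=2 (Epsilon, w=30) cum 30
  x=2 (Delta, w=100) cum 130
  x=4 (Alpha, w=50) cum 180
  x=5 (Beta, w=150) cum 330  ← median
  x=8 (Gamma, w=90) cum 420
⇒ x* = 5
y-coordinate, sorted with cumulative weight:
  y=2 (Alpha, w=50) cum 50
  y=3 (Beta, w=150) cum 200
  y=3 (Delta, w=100) cum 300  ← median
  y=4 (Gamma, w=90) cum 390
  y=6 (Epsilon, w=30) cum 420
⇒ y* = 3

(5, 3)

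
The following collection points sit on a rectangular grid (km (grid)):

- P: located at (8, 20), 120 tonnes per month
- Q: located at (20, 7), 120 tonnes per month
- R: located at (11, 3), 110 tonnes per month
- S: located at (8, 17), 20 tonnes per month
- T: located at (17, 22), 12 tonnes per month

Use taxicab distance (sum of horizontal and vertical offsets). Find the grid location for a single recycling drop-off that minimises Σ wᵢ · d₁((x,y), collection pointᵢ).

Manhattan distance separates: Σwᵢ(|x−xᵢ|+|y−yᵢ|) = Σwᵢ|x−xᵢ| + Σwᵢ|y−yᵢ|, so x and y are optimised independently as 1-D weighted medians.
Total weight W = 382; half = 191.
x-coordinate, sorted with cumulative weight:
  x=8 (P, w=120) cum 120
  x=8 (S, w=20) cum 140
  x=11 (R, w=110) cum 250  ← median
  x=17 (T, w=12) cum 262
  x=20 (Q, w=120) cum 382
⇒ x* = 11
y-coordinate, sorted with cumulative weight:
  y=3 (R, w=110) cum 110
  y=7 (Q, w=120) cum 230  ← median
  y=17 (S, w=20) cum 250
  y=20 (P, w=120) cum 370
  y=22 (T, w=12) cum 382
⇒ y* = 7

(11, 7)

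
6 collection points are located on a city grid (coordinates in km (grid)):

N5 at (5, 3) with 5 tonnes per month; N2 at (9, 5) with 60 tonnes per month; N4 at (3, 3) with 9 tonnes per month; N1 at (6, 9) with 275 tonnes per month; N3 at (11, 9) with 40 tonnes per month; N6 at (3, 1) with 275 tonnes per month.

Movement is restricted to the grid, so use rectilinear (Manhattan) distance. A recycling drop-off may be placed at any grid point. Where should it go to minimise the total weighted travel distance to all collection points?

(6, 5)

Manhattan distance separates: Σwᵢ(|x−xᵢ|+|y−yᵢ|) = Σwᵢ|x−xᵢ| + Σwᵢ|y−yᵢ|, so x and y are optimised independently as 1-D weighted medians.
Total weight W = 664; half = 332.
x-coordinate, sorted with cumulative weight:
  x=3 (N4, w=9) cum 9
  x=3 (N6, w=275) cum 284
  x=5 (N5, w=5) cum 289
  x=6 (N1, w=275) cum 564  ← median
  x=9 (N2, w=60) cum 624
  x=11 (N3, w=40) cum 664
⇒ x* = 6
y-coordinate, sorted with cumulative weight:
  y=1 (N6, w=275) cum 275
  y=3 (N5, w=5) cum 280
  y=3 (N4, w=9) cum 289
  y=5 (N2, w=60) cum 349  ← median
  y=9 (N1, w=275) cum 624
  y=9 (N3, w=40) cum 664
⇒ y* = 5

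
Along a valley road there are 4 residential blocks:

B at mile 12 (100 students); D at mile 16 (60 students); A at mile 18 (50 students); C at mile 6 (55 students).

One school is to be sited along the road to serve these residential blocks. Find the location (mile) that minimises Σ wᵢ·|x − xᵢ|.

x = 12

For a sum of weighted absolute distances on a line, the optimum is the weighted median (not the mean). Total weight W = 265; half-weight = 132.5.
Sort by position and accumulate weight:
  mile 6 (C, w=55) → cum 55
  mile 12 (B, w=100) → cum 155  ≥ 132.5 → median here
  mile 16 (D, w=60) → cum 215
  mile 18 (A, w=50) → cum 265
Optimal location: mile 12.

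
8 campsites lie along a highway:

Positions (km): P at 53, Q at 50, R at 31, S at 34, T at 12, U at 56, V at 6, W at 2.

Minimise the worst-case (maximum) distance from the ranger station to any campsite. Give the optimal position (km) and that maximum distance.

location 29, max distance 27

The 1-center on a line is the midpoint of the two extreme points: leftmost at 2, rightmost at 56.
Optimal location = (2 + 56)/2 = 29; maximum distance = (56 − 2)/2 = 27.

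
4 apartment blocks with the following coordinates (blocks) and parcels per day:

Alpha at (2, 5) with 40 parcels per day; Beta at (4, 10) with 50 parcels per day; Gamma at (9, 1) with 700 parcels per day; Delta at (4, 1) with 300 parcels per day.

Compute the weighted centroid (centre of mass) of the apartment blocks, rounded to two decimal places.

The minimiser of Σwᵢ‖p−pᵢ‖² is the weighted centroid p* = (Σwᵢpᵢ)/(Σwᵢ).
Σwᵢ = 1090.
Σwᵢxᵢ = 40·2 + 50·4 + 700·9 + 300·4 = 7780.
Σwᵢyᵢ = 40·5 + 50·10 + 700·1 + 300·1 = 1700.
x* = 7780/1090 = 7.14, y* = 1700/1090 = 1.56.

(7.14, 1.56)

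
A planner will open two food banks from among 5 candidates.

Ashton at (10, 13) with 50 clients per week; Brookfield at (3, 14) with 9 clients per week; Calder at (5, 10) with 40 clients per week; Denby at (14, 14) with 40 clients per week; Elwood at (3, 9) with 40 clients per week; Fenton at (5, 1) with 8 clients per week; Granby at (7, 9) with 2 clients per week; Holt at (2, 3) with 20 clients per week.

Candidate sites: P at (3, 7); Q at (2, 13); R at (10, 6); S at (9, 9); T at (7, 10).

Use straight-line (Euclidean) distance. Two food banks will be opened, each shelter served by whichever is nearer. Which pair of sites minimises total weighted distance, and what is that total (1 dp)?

Evaluate every pair (each demand assigned to the nearer of the two):
  {P, T}: total = 880.6
  {P, S}: total = 913.3
  {S, T}: total = 1030.4
  {Q, T}: total = 1040.1
  {R, T}: total = 1059.9
  {Q, S}: total = 1091.5
  {P, R}: total = 1136.5
  {R, S}: total = 1195.7
  {P, Q}: total = 1260.6
  {Q, R}: total = 1291.1
Best pair: {P, T} with total 880.6.

{P, T}, total 880.6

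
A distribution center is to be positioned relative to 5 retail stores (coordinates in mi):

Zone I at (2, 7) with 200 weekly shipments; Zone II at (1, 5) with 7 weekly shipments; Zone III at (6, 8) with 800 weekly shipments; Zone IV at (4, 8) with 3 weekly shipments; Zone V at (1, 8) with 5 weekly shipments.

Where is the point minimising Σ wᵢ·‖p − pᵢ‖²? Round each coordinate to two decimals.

The minimiser of Σwᵢ‖p−pᵢ‖² is the weighted centroid p* = (Σwᵢpᵢ)/(Σwᵢ).
Σwᵢ = 1015.
Σwᵢxᵢ = 200·2 + 7·1 + 800·6 + 3·4 + 5·1 = 5224.
Σwᵢyᵢ = 200·7 + 7·5 + 800·8 + 3·8 + 5·8 = 7899.
x* = 5224/1015 = 5.15, y* = 7899/1015 = 7.78.

(5.15, 7.78)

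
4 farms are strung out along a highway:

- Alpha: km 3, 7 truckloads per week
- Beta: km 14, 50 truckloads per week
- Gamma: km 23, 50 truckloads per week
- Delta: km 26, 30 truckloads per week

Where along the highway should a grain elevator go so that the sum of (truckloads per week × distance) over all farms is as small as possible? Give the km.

For a sum of weighted absolute distances on a line, the optimum is the weighted median (not the mean). Total weight W = 137; half-weight = 68.5.
Sort by position and accumulate weight:
  km 3 (Alpha, w=7) → cum 7
  km 14 (Beta, w=50) → cum 57
  km 23 (Gamma, w=50) → cum 107  ≥ 68.5 → median here
  km 26 (Delta, w=30) → cum 137
Optimal location: km 23.

x = 23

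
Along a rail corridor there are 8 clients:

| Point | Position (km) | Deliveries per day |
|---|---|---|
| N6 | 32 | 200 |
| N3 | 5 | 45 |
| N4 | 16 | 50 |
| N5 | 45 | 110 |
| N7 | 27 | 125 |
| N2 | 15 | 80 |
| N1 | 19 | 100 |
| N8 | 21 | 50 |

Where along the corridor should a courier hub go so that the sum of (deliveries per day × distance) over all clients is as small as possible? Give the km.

x = 27

For a sum of weighted absolute distances on a line, the optimum is the weighted median (not the mean). Total weight W = 760; half-weight = 380.
Sort by position and accumulate weight:
  km 5 (N3, w=45) → cum 45
  km 15 (N2, w=80) → cum 125
  km 16 (N4, w=50) → cum 175
  km 19 (N1, w=100) → cum 275
  km 21 (N8, w=50) → cum 325
  km 27 (N7, w=125) → cum 450  ≥ 380 → median here
  km 32 (N6, w=200) → cum 650
  km 45 (N5, w=110) → cum 760
Optimal location: km 27.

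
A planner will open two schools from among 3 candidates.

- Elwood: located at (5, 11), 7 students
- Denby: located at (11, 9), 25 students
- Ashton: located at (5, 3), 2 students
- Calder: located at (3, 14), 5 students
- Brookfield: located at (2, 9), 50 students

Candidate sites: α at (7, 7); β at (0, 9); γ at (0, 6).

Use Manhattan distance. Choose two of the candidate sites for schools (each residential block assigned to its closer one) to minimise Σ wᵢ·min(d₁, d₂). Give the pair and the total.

{α, β}, total 344

Evaluate every pair (each demand assigned to the nearer of the two):
  {α, β}: total = 344
  {β, γ}: total = 480
  {α, γ}: total = 509
Best pair: {α, β} with total 344.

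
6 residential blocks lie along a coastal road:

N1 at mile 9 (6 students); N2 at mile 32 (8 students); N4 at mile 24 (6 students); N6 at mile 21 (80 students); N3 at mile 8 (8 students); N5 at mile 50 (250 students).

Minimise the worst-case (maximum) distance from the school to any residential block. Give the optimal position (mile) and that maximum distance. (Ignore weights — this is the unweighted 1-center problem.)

The 1-center on a line is the midpoint of the two extreme points: leftmost at 8, rightmost at 50.
Optimal location = (8 + 50)/2 = 29; maximum distance = (50 − 8)/2 = 21.

location 29, max distance 21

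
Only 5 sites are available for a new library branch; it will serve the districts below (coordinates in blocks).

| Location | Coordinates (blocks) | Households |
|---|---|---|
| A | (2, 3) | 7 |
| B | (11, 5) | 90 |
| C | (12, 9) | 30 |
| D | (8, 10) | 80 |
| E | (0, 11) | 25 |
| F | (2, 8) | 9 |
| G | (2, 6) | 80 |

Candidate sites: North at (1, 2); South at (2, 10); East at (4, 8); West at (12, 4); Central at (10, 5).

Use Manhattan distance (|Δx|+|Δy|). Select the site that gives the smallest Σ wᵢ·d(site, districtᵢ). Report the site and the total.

Central, total 2119 blocks

Total weighted distance at each candidate:
  North (1, 2): total = 3637
  South (2, 10): total = 2532
  East (4, 8): total = 2212
  West (12, 4): total = 2768
  Central (10, 5): total = 2119
Minimum is at Central with total 2119 blocks.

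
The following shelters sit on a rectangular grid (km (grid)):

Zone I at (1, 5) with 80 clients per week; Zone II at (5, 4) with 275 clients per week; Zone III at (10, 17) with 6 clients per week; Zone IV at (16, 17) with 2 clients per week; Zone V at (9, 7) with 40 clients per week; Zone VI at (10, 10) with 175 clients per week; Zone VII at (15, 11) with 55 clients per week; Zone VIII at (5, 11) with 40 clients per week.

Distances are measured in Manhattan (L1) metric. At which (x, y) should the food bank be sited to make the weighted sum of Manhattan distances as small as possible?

Manhattan distance separates: Σwᵢ(|x−xᵢ|+|y−yᵢ|) = Σwᵢ|x−xᵢ| + Σwᵢ|y−yᵢ|, so x and y are optimised independently as 1-D weighted medians.
Total weight W = 673; half = 336.5.
x-coordinate, sorted with cumulative weight:
  x=1 (Zone I, w=80) cum 80
  x=5 (Zone II, w=275) cum 355  ← median
  x=5 (Zone VIII, w=40) cum 395
  x=9 (Zone V, w=40) cum 435
  x=10 (Zone III, w=6) cum 441
  x=10 (Zone VI, w=175) cum 616
  x=15 (Zone VII, w=55) cum 671
  x=16 (Zone IV, w=2) cum 673
⇒ x* = 5
y-coordinate, sorted with cumulative weight:
  y=4 (Zone II, w=275) cum 275
  y=5 (Zone I, w=80) cum 355  ← median
  y=7 (Zone V, w=40) cum 395
  y=10 (Zone VI, w=175) cum 570
  y=11 (Zone VII, w=55) cum 625
  y=11 (Zone VIII, w=40) cum 665
  y=17 (Zone III, w=6) cum 671
  y=17 (Zone IV, w=2) cum 673
⇒ y* = 5

(5, 5)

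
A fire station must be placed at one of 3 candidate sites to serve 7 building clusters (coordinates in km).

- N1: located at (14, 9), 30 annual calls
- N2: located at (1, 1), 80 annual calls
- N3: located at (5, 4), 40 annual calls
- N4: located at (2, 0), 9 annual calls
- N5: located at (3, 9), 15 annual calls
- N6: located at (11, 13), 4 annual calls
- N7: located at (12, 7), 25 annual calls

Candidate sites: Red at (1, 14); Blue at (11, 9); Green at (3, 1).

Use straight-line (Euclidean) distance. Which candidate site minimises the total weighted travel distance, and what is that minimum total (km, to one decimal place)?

Green, total 1173.1 km

Total weighted distance at each candidate:
  Red (1, 14): total = 2461.9
  Blue (11, 9): total = 1733.4
  Green (3, 1): total = 1173.1
Minimum is at Green with total 1173.1 km.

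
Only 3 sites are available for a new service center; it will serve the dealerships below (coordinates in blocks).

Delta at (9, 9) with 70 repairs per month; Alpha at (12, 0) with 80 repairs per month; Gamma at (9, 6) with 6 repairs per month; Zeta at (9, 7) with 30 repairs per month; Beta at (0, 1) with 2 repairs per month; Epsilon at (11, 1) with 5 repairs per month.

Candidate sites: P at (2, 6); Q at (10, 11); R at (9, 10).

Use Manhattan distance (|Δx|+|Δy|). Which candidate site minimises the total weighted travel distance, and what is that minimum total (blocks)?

R, total 1315 blocks

Total weighted distance at each candidate:
  P (2, 6): total = 2346
  Q (10, 11): total = 1531
  R (9, 10): total = 1315
Minimum is at R with total 1315 blocks.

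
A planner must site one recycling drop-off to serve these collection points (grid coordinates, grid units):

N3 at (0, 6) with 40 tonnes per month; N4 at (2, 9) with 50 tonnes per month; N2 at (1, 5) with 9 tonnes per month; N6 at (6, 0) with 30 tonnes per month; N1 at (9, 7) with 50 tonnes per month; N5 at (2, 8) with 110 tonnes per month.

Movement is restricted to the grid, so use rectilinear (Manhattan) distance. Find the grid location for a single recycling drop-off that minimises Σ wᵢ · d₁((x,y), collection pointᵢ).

(2, 8)

Manhattan distance separates: Σwᵢ(|x−xᵢ|+|y−yᵢ|) = Σwᵢ|x−xᵢ| + Σwᵢ|y−yᵢ|, so x and y are optimised independently as 1-D weighted medians.
Total weight W = 289; half = 144.5.
x-coordinate, sorted with cumulative weight:
  x=0 (N3, w=40) cum 40
  x=1 (N2, w=9) cum 49
  x=2 (N4, w=50) cum 99
  x=2 (N5, w=110) cum 209  ← median
  x=6 (N6, w=30) cum 239
  x=9 (N1, w=50) cum 289
⇒ x* = 2
y-coordinate, sorted with cumulative weight:
  y=0 (N6, w=30) cum 30
  y=5 (N2, w=9) cum 39
  y=6 (N3, w=40) cum 79
  y=7 (N1, w=50) cum 129
  y=8 (N5, w=110) cum 239  ← median
  y=9 (N4, w=50) cum 289
⇒ y* = 8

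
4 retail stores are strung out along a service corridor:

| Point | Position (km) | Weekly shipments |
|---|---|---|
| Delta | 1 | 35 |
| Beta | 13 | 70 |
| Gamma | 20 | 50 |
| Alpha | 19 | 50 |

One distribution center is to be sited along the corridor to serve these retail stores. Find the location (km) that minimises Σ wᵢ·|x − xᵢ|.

For a sum of weighted absolute distances on a line, the optimum is the weighted median (not the mean). Total weight W = 205; half-weight = 102.5.
Sort by position and accumulate weight:
  km 1 (Delta, w=35) → cum 35
  km 13 (Beta, w=70) → cum 105  ≥ 102.5 → median here
  km 19 (Alpha, w=50) → cum 155
  km 20 (Gamma, w=50) → cum 205
Optimal location: km 13.

x = 13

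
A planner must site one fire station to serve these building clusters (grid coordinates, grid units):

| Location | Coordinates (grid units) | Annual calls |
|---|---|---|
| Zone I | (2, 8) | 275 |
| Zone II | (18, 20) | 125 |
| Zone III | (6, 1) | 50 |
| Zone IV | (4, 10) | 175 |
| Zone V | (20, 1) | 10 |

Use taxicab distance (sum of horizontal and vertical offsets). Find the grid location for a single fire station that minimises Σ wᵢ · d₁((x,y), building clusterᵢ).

Manhattan distance separates: Σwᵢ(|x−xᵢ|+|y−yᵢ|) = Σwᵢ|x−xᵢ| + Σwᵢ|y−yᵢ|, so x and y are optimised independently as 1-D weighted medians.
Total weight W = 635; half = 317.5.
x-coordinate, sorted with cumulative weight:
  x=2 (Zone I, w=275) cum 275
  x=4 (Zone IV, w=175) cum 450  ← median
  x=6 (Zone III, w=50) cum 500
  x=18 (Zone II, w=125) cum 625
  x=20 (Zone V, w=10) cum 635
⇒ x* = 4
y-coordinate, sorted with cumulative weight:
  y=1 (Zone III, w=50) cum 50
  y=1 (Zone V, w=10) cum 60
  y=8 (Zone I, w=275) cum 335  ← median
  y=10 (Zone IV, w=175) cum 510
  y=20 (Zone II, w=125) cum 635
⇒ y* = 8

(4, 8)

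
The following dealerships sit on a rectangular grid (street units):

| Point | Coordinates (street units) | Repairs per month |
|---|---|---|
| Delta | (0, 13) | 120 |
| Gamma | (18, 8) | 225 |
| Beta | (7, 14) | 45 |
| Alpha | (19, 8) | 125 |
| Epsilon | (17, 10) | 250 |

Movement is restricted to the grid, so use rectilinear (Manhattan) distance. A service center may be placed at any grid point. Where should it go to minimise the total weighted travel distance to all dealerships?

(17, 10)

Manhattan distance separates: Σwᵢ(|x−xᵢ|+|y−yᵢ|) = Σwᵢ|x−xᵢ| + Σwᵢ|y−yᵢ|, so x and y are optimised independently as 1-D weighted medians.
Total weight W = 765; half = 382.5.
x-coordinate, sorted with cumulative weight:
  x=0 (Delta, w=120) cum 120
  x=7 (Beta, w=45) cum 165
  x=17 (Epsilon, w=250) cum 415  ← median
  x=18 (Gamma, w=225) cum 640
  x=19 (Alpha, w=125) cum 765
⇒ x* = 17
y-coordinate, sorted with cumulative weight:
  y=8 (Gamma, w=225) cum 225
  y=8 (Alpha, w=125) cum 350
  y=10 (Epsilon, w=250) cum 600  ← median
  y=13 (Delta, w=120) cum 720
  y=14 (Beta, w=45) cum 765
⇒ y* = 10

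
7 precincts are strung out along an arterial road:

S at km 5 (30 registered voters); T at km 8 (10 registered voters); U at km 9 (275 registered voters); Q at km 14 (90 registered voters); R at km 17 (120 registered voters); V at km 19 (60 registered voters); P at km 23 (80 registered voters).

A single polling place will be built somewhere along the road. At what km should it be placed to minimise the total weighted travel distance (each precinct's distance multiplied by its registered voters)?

For a sum of weighted absolute distances on a line, the optimum is the weighted median (not the mean). Total weight W = 665; half-weight = 332.5.
Sort by position and accumulate weight:
  km 5 (S, w=30) → cum 30
  km 8 (T, w=10) → cum 40
  km 9 (U, w=275) → cum 315
  km 14 (Q, w=90) → cum 405  ≥ 332.5 → median here
  km 17 (R, w=120) → cum 525
  km 19 (V, w=60) → cum 585
  km 23 (P, w=80) → cum 665
Optimal location: km 14.

x = 14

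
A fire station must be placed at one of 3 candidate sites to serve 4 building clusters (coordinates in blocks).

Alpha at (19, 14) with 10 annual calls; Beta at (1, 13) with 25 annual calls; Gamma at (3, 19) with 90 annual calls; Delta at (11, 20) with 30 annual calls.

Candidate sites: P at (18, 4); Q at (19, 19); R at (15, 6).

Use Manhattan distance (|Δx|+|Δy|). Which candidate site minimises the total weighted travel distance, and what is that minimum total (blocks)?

Q, total 2360 blocks

Total weighted distance at each candidate:
  P (18, 4): total = 4150
  Q (19, 19): total = 2360
  R (15, 6): total = 3435
Minimum is at Q with total 2360 blocks.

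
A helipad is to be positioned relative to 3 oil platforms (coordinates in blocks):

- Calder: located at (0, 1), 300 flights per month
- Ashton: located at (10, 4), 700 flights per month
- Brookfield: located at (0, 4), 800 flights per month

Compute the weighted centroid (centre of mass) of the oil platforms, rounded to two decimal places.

(3.89, 3.50)

The minimiser of Σwᵢ‖p−pᵢ‖² is the weighted centroid p* = (Σwᵢpᵢ)/(Σwᵢ).
Σwᵢ = 1800.
Σwᵢxᵢ = 300·0 + 700·10 + 800·0 = 7000.
Σwᵢyᵢ = 300·1 + 700·4 + 800·4 = 6300.
x* = 7000/1800 = 3.89, y* = 6300/1800 = 3.50.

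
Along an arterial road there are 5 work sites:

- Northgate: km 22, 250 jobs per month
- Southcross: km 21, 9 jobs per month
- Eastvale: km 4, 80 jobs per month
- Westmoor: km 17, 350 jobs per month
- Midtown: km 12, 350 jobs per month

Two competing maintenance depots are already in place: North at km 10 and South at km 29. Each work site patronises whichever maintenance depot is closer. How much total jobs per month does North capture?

The indifferent point is the midpoint (10+29)/2 = 19.5; work sites left of it (closer to North at 10) go to North, those right go to South.
  Eastvale at 4 (w=80) → North
  Midtown at 12 (w=350) → North
  Westmoor at 17 (w=350) → North
  Southcross at 21 (w=9) → South
  Northgate at 22 (w=250) → South
North captures 780; South captures 259.

780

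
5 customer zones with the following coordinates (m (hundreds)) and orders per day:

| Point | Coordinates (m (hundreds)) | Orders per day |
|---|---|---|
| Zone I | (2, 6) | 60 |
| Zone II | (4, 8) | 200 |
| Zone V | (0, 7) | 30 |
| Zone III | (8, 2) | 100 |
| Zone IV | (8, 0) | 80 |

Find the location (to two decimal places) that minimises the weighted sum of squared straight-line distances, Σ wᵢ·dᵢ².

(5.02, 5.04)

The minimiser of Σwᵢ‖p−pᵢ‖² is the weighted centroid p* = (Σwᵢpᵢ)/(Σwᵢ).
Σwᵢ = 470.
Σwᵢxᵢ = 60·2 + 200·4 + 30·0 + 100·8 + 80·8 = 2360.
Σwᵢyᵢ = 60·6 + 200·8 + 30·7 + 100·2 + 80·0 = 2370.
x* = 2360/470 = 5.02, y* = 2370/470 = 5.04.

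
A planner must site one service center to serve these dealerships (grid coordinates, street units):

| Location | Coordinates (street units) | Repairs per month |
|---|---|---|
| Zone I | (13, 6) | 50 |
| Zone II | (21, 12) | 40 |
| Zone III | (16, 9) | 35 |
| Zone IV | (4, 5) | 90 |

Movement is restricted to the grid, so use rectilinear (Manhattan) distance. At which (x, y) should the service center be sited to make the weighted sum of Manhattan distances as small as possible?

(13, 6)

Manhattan distance separates: Σwᵢ(|x−xᵢ|+|y−yᵢ|) = Σwᵢ|x−xᵢ| + Σwᵢ|y−yᵢ|, so x and y are optimised independently as 1-D weighted medians.
Total weight W = 215; half = 107.5.
x-coordinate, sorted with cumulative weight:
  x=4 (Zone IV, w=90) cum 90
  x=13 (Zone I, w=50) cum 140  ← median
  x=16 (Zone III, w=35) cum 175
  x=21 (Zone II, w=40) cum 215
⇒ x* = 13
y-coordinate, sorted with cumulative weight:
  y=5 (Zone IV, w=90) cum 90
  y=6 (Zone I, w=50) cum 140  ← median
  y=9 (Zone III, w=35) cum 175
  y=12 (Zone II, w=40) cum 215
⇒ y* = 6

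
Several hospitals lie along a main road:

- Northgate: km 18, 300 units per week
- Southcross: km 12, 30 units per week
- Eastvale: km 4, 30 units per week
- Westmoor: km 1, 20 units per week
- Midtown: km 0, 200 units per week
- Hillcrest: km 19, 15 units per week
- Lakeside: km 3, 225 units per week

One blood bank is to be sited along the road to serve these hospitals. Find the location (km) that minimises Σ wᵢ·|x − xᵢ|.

For a sum of weighted absolute distances on a line, the optimum is the weighted median (not the mean). Total weight W = 820; half-weight = 410.
Sort by position and accumulate weight:
  km 0 (Midtown, w=200) → cum 200
  km 1 (Westmoor, w=20) → cum 220
  km 3 (Lakeside, w=225) → cum 445  ≥ 410 → median here
  km 4 (Eastvale, w=30) → cum 475
  km 12 (Southcross, w=30) → cum 505
  km 18 (Northgate, w=300) → cum 805
  km 19 (Hillcrest, w=15) → cum 820
Optimal location: km 3.

x = 3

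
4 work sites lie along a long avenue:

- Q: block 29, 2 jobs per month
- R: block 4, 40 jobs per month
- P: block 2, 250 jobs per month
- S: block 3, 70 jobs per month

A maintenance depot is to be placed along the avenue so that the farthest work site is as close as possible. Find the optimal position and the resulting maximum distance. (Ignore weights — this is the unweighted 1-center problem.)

The 1-center on a line is the midpoint of the two extreme points: leftmost at 2, rightmost at 29.
Optimal location = (2 + 29)/2 = 15.5; maximum distance = (29 − 2)/2 = 13.5.

location 15.5, max distance 13.5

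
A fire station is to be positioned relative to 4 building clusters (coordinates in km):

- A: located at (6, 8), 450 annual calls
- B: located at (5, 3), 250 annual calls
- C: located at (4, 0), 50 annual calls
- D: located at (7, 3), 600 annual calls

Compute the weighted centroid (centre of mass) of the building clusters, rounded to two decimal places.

The minimiser of Σwᵢ‖p−pᵢ‖² is the weighted centroid p* = (Σwᵢpᵢ)/(Σwᵢ).
Σwᵢ = 1350.
Σwᵢxᵢ = 450·6 + 250·5 + 50·4 + 600·7 = 8350.
Σwᵢyᵢ = 450·8 + 250·3 + 50·0 + 600·3 = 6150.
x* = 8350/1350 = 6.19, y* = 6150/1350 = 4.56.

(6.19, 4.56)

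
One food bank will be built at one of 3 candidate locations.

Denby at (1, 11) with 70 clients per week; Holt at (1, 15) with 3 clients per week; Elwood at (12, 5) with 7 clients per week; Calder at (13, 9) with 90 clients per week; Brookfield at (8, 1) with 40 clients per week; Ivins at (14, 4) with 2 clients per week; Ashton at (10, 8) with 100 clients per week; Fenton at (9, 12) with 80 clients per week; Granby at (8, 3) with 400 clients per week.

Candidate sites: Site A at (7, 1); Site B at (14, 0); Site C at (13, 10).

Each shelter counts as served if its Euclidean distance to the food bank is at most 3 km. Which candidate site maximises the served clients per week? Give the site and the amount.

Site A, covering 440

Coverage radius r = 3 km; a point is covered iff (Δx)²+(Δy)² ≤ 3² = 9.
  Site A (7, 1): covers {Brookfield, Granby} → 440
  Site B (14, 0): covers {none} → 0
  Site C (13, 10): covers {Calder} → 90
Maximum coverage at Site A: 440 clients per week.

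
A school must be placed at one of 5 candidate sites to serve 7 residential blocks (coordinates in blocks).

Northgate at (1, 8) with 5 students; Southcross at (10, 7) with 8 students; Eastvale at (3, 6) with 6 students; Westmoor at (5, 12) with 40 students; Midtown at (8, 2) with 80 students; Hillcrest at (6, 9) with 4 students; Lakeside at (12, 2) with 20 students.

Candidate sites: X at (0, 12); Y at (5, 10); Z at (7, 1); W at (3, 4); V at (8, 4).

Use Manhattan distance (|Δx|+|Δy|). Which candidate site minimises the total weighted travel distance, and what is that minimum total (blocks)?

V, total 885 blocks

Total weighted distance at each candidate:
  X (0, 12): total = 2315
  Y (5, 10): total = 1398
  Z (7, 1): total = 1027
  W (3, 4): total = 1334
  V (8, 4): total = 885
Minimum is at V with total 885 blocks.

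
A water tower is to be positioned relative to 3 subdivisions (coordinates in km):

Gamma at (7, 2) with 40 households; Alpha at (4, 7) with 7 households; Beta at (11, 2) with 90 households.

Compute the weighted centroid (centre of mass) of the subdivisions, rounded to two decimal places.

(9.47, 2.26)

The minimiser of Σwᵢ‖p−pᵢ‖² is the weighted centroid p* = (Σwᵢpᵢ)/(Σwᵢ).
Σwᵢ = 137.
Σwᵢxᵢ = 40·7 + 7·4 + 90·11 = 1298.
Σwᵢyᵢ = 40·2 + 7·7 + 90·2 = 309.
x* = 1298/137 = 9.47, y* = 309/137 = 2.26.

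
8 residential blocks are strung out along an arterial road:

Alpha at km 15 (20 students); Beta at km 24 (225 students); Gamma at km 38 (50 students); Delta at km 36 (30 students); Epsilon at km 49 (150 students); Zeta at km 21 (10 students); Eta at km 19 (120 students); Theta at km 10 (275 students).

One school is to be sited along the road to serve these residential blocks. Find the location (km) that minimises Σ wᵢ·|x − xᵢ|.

For a sum of weighted absolute distances on a line, the optimum is the weighted median (not the mean). Total weight W = 880; half-weight = 440.
Sort by position and accumulate weight:
  km 10 (Theta, w=275) → cum 275
  km 15 (Alpha, w=20) → cum 295
  km 19 (Eta, w=120) → cum 415
  km 21 (Zeta, w=10) → cum 425
  km 24 (Beta, w=225) → cum 650  ≥ 440 → median here
  km 36 (Delta, w=30) → cum 680
  km 38 (Gamma, w=50) → cum 730
  km 49 (Epsilon, w=150) → cum 880
Optimal location: km 24.

x = 24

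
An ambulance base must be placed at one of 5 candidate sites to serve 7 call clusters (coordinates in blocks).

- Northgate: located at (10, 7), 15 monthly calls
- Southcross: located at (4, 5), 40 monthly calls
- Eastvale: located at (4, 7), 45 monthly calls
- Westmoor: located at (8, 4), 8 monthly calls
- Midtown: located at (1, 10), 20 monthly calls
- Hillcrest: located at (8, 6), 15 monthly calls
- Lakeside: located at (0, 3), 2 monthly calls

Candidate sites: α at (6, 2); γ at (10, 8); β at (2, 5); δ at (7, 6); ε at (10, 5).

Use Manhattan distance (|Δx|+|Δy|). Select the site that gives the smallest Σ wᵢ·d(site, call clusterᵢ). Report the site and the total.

Total weighted distance at each candidate:
  α (6, 2): total = 1046
  γ (10, 8): total = 1048
  β (2, 5): total = 699
  δ (7, 6): total = 659
  ε (10, 5): total = 1003
Minimum is at δ with total 659 blocks.

δ, total 659 blocks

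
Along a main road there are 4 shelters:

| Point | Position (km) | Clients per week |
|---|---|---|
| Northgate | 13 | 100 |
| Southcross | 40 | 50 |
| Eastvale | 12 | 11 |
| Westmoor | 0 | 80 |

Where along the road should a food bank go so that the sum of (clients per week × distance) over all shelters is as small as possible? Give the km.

x = 13

For a sum of weighted absolute distances on a line, the optimum is the weighted median (not the mean). Total weight W = 241; half-weight = 120.5.
Sort by position and accumulate weight:
  km 0 (Westmoor, w=80) → cum 80
  km 12 (Eastvale, w=11) → cum 91
  km 13 (Northgate, w=100) → cum 191  ≥ 120.5 → median here
  km 40 (Southcross, w=50) → cum 241
Optimal location: km 13.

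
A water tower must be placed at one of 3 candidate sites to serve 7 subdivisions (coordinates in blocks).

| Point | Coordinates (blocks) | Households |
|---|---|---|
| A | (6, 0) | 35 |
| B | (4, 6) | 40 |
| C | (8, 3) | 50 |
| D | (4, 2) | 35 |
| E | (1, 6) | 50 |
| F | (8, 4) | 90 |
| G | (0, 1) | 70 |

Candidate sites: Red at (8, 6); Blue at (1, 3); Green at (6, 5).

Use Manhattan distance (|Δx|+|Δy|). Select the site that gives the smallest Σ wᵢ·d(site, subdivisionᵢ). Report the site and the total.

Green, total 1940 blocks

Total weighted distance at each candidate:
  Red (8, 6): total = 2310
  Blue (1, 3): total = 2090
  Green (6, 5): total = 1940
Minimum is at Green with total 1940 blocks.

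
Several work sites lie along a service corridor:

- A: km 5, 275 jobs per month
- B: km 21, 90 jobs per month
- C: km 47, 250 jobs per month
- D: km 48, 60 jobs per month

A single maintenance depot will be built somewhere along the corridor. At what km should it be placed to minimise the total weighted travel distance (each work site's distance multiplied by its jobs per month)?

x = 21

For a sum of weighted absolute distances on a line, the optimum is the weighted median (not the mean). Total weight W = 675; half-weight = 337.5.
Sort by position and accumulate weight:
  km 5 (A, w=275) → cum 275
  km 21 (B, w=90) → cum 365  ≥ 337.5 → median here
  km 47 (C, w=250) → cum 615
  km 48 (D, w=60) → cum 675
Optimal location: km 21.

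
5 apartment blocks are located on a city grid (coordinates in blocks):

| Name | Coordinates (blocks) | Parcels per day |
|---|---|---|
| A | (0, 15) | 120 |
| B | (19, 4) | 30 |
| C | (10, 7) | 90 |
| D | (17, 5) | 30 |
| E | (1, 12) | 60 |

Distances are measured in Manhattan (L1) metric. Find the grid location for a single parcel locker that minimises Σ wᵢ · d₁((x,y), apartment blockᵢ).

(1, 12)

Manhattan distance separates: Σwᵢ(|x−xᵢ|+|y−yᵢ|) = Σwᵢ|x−xᵢ| + Σwᵢ|y−yᵢ|, so x and y are optimised independently as 1-D weighted medians.
Total weight W = 330; half = 165.
x-coordinate, sorted with cumulative weight:
  x=0 (A, w=120) cum 120
  x=1 (E, w=60) cum 180  ← median
  x=10 (C, w=90) cum 270
  x=17 (D, w=30) cum 300
  x=19 (B, w=30) cum 330
⇒ x* = 1
y-coordinate, sorted with cumulative weight:
  y=4 (B, w=30) cum 30
  y=5 (D, w=30) cum 60
  y=7 (C, w=90) cum 150
  y=12 (E, w=60) cum 210  ← median
  y=15 (A, w=120) cum 330
⇒ y* = 12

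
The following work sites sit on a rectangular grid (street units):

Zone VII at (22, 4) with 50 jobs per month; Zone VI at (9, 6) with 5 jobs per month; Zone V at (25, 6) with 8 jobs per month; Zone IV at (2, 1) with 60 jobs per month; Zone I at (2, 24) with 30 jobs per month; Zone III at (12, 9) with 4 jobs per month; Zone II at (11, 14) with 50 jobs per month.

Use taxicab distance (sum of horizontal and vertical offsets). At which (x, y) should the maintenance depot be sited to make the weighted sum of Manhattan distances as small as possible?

(11, 4)

Manhattan distance separates: Σwᵢ(|x−xᵢ|+|y−yᵢ|) = Σwᵢ|x−xᵢ| + Σwᵢ|y−yᵢ|, so x and y are optimised independently as 1-D weighted medians.
Total weight W = 207; half = 103.5.
x-coordinate, sorted with cumulative weight:
  x=2 (Zone IV, w=60) cum 60
  x=2 (Zone I, w=30) cum 90
  x=9 (Zone VI, w=5) cum 95
  x=11 (Zone II, w=50) cum 145  ← median
  x=12 (Zone III, w=4) cum 149
  x=22 (Zone VII, w=50) cum 199
  x=25 (Zone V, w=8) cum 207
⇒ x* = 11
y-coordinate, sorted with cumulative weight:
  y=1 (Zone IV, w=60) cum 60
  y=4 (Zone VII, w=50) cum 110  ← median
  y=6 (Zone VI, w=5) cum 115
  y=6 (Zone V, w=8) cum 123
  y=9 (Zone III, w=4) cum 127
  y=14 (Zone II, w=50) cum 177
  y=24 (Zone I, w=30) cum 207
⇒ y* = 4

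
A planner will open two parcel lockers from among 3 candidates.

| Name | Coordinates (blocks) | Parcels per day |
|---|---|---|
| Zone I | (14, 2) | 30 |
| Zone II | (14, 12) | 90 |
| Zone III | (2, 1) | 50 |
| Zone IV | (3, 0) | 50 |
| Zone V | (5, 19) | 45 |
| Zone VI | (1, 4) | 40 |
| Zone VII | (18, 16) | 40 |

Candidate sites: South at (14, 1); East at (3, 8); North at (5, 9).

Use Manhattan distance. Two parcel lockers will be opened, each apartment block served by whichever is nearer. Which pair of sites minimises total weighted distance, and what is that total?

Evaluate every pair (each demand assigned to the nearer of the two):
  {South, East}: total = 3405
  {South, North}: total = 3690
  {East, North}: total = 3850
Best pair: {South, East} with total 3405.

{South, East}, total 3405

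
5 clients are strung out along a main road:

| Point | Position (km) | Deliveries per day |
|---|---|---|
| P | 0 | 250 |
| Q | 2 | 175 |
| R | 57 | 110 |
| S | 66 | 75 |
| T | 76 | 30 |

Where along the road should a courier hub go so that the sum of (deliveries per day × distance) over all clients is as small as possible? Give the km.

x = 2

For a sum of weighted absolute distances on a line, the optimum is the weighted median (not the mean). Total weight W = 640; half-weight = 320.
Sort by position and accumulate weight:
  km 0 (P, w=250) → cum 250
  km 2 (Q, w=175) → cum 425  ≥ 320 → median here
  km 57 (R, w=110) → cum 535
  km 66 (S, w=75) → cum 610
  km 76 (T, w=30) → cum 640
Optimal location: km 2.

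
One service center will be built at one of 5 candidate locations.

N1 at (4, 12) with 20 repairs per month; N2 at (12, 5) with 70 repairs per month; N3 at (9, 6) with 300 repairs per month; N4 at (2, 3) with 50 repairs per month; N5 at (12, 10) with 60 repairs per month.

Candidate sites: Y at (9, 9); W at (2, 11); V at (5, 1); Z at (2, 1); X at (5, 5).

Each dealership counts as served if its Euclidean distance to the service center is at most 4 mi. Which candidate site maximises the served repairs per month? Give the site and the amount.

Coverage radius r = 4 mi; a point is covered iff (Δx)²+(Δy)² ≤ 4² = 16.
  Y (9, 9): covers {N3, N5} → 360
  W (2, 11): covers {N1} → 20
  V (5, 1): covers {N4} → 50
  Z (2, 1): covers {N4} → 50
  X (5, 5): covers {N4} → 50
Maximum coverage at Y: 360 repairs per month.

Y, covering 360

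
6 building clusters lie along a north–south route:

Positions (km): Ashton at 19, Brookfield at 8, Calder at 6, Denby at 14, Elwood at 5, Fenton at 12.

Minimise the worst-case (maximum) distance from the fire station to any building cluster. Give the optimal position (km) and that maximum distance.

location 12, max distance 7

The 1-center on a line is the midpoint of the two extreme points: leftmost at 5, rightmost at 19.
Optimal location = (5 + 19)/2 = 12; maximum distance = (19 − 5)/2 = 7.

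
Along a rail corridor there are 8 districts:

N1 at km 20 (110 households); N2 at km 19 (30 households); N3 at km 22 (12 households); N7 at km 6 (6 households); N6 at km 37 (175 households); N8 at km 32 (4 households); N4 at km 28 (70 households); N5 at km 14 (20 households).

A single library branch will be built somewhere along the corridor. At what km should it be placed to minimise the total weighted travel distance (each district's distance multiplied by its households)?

x = 28

For a sum of weighted absolute distances on a line, the optimum is the weighted median (not the mean). Total weight W = 427; half-weight = 213.5.
Sort by position and accumulate weight:
  km 6 (N7, w=6) → cum 6
  km 14 (N5, w=20) → cum 26
  km 19 (N2, w=30) → cum 56
  km 20 (N1, w=110) → cum 166
  km 22 (N3, w=12) → cum 178
  km 28 (N4, w=70) → cum 248  ≥ 213.5 → median here
  km 32 (N8, w=4) → cum 252
  km 37 (N6, w=175) → cum 427
Optimal location: km 28.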